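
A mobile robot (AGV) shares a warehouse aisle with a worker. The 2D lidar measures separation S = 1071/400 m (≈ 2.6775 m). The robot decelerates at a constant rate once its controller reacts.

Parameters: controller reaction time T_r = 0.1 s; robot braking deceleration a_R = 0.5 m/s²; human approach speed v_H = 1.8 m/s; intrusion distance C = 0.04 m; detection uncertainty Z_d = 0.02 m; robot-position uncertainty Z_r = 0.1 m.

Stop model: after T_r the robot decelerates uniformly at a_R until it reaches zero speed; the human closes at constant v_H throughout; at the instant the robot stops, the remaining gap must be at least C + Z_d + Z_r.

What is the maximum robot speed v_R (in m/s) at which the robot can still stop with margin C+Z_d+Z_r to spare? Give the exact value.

v_R_max = 11/20 m/s = 0.5500 m/s

at the boundary: (1)·v² + (37/10)·v + (-187/80) = 0
  disc = (37/10)² − 4·(1)·(-187/80) = 576/25 ; √disc = 24/5
  v_R = (−(37/10) + 24/5) / (2·(1)) = 11/20 m/s
check:
braking lasts T_s = (11/20)/(1/2) = 1.1000 s
reaction-phase robot travel = 0.5500·0.1000 = 0.0550 m
robot under decel: 0.5500²/(2·0.5000) = 0.3025 m
person approaches 1.8000·(0.1000+1.1000) = 2.1600 m
margins: 0.0400+0.0200+0.1000 = 0.1600 m
sum ≈ 0.0550+0.3025+2.1600+0.1600 ≈ 2.6775 m = S ✓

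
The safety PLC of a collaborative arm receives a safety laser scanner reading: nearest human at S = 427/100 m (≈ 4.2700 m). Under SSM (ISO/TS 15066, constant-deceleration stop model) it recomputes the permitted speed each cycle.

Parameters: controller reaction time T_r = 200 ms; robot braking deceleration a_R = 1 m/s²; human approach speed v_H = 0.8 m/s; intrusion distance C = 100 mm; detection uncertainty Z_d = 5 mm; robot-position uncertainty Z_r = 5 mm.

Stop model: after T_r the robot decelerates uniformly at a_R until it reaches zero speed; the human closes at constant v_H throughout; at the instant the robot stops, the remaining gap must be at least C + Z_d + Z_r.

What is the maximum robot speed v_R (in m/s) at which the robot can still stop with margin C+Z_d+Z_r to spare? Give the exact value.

quadratic (1/2)·v² + (1)·v + (-4) = 0
  disc = (1)² − 4·(1/2)·(-4) = 9 ; √disc = 3
  v_R = (−(1) + 3) / (2·(1/2)) = 2 m/s
check:
stop time T_s = 2/1 = 2.0000 s
robot in T_r: 2.0000·0.2000 = 0.4000 m
robot covers 2.0000·2.0000 − ½·1.0000·2.0000² = 2.0000 m while stopping
human over T_r+T_s: 0.8000·(0.2000+2.0000) = 1.7600 m
margins: 0.1000+0.0050+0.0050 = 0.1100 m
sum ≈ 0.4000+2.0000+1.7600+0.1100 ≈ 4.2700 m = S ✓

v_R_max = 2 m/s = 2.0000 m/s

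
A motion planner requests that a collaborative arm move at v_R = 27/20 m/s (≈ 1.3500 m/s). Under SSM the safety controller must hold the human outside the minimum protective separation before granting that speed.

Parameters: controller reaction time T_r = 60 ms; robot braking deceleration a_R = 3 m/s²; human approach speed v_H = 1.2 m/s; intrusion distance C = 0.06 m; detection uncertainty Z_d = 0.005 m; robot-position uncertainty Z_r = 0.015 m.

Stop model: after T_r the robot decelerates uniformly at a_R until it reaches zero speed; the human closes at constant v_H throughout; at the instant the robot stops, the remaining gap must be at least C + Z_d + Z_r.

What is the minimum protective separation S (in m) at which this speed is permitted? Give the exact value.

S_min = 4307/4000 m = 1.0768 m

stop time T_s = (27/20)/3 = 0.4500 s
reaction-phase robot travel = 1.3500·0.0600 = 0.0810 m
braking distance = 1.3500²/(2·3.0000) = 0.3038 m
human over T_r+T_s: 1.2000·(0.0600+0.4500) = 0.6120 m
C+Z_d+Z_r = 0.0600+0.0050+0.0150 = 0.0800 m
S_min ≈ 0.0810+0.3038+0.6120+0.0800  ⇒  S_min = 4307/4000 m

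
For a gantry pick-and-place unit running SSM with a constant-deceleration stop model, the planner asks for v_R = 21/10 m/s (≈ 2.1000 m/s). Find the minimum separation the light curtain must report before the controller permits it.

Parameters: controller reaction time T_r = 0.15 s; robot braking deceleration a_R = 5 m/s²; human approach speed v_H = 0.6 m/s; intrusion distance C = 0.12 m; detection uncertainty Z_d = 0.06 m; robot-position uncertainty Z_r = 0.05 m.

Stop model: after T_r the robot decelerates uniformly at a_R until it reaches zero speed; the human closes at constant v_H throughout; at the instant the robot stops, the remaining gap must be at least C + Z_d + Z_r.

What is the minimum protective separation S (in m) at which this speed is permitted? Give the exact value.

S_min = 166/125 m = 1.3280 m

braking lasts T_s = (21/10)/5 = 0.4200 s
robot in T_r: 2.1000·0.1500 = 0.3150 m
braking distance = 2.1000²/(2·5.0000) = 0.4410 m
human closes 0.6000·0.5700 = 0.3420 m
margins: 0.1200+0.0600+0.0500 = 0.2300 m
S_min ≈ 0.3150+0.4410+0.3420+0.2300  ⇒  S_min = 166/125 m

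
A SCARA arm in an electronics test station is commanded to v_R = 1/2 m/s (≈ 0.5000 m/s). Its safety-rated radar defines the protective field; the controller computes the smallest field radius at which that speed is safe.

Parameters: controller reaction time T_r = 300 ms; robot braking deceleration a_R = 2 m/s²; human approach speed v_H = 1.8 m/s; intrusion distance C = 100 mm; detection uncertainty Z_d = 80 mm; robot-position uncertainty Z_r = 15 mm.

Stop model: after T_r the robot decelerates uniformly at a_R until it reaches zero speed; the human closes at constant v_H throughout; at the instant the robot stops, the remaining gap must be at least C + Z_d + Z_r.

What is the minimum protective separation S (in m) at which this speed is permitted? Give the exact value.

S_min = 559/400 m = 1.3975 m

braking lasts T_s = (1/2)/2 = 0.2500 s
robot covers v_R·T_r = 0.5000·0.3000 = 0.1500 m before braking
robot covers 0.5000·0.2500 − ½·2.0000·0.2500² = 0.0625 m while stopping
human closes 1.8000·0.5500 = 0.9900 m
C+Z_d+Z_r = 0.1000+0.0800+0.0150 = 0.1950 m
S_min ≈ 0.1500+0.0625+0.9900+0.1950  ⇒  S_min = 559/400 m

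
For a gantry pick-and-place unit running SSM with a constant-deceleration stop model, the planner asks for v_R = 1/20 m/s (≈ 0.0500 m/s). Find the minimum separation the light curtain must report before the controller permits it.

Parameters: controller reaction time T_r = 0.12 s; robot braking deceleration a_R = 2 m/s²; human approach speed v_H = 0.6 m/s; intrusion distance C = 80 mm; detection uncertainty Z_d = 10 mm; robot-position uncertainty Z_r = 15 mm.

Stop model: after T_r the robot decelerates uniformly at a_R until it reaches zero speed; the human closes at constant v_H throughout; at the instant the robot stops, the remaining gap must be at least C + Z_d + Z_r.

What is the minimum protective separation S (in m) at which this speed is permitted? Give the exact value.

S_min = 1589/8000 m = 0.1986 m

braking lasts T_s = (1/20)/2 = 0.0250 s
robot in T_r: 0.0500·0.1200 = 0.0060 m
robot covers 0.0500·0.0250 − ½·2.0000·0.0250² = 0.0006 m while stopping
person approaches 0.6000·(0.1200+0.0250) = 0.0870 m
C+Z_d+Z_r = 0.0800+0.0100+0.0150 = 0.1050 m
S_min ≈ 0.0060+0.0006+0.0870+0.1050  ⇒  S_min = 1589/8000 m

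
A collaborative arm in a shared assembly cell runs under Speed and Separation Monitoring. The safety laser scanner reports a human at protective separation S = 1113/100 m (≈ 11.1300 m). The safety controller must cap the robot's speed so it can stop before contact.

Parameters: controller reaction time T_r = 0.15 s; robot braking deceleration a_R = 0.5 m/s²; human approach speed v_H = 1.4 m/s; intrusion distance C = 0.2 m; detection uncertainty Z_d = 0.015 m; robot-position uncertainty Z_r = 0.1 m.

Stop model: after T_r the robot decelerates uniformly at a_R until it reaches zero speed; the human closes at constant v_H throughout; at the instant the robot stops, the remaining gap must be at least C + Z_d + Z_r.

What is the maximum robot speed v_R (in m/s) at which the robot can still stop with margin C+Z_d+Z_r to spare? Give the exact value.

collect terms ⇒ (1)·v_R² + (59/20)·v_R + (-2121/200) = 0
  disc = (59/20)² − 4·(1)·(-2121/200) = 20449/400 ; √disc = 143/20
  v_R = (−(59/20) + 143/20) / (2·(1)) = 21/10 m/s
check:
braking lasts T_s = (21/10)/(1/2) = 4.2000 s
reaction-phase robot travel = 2.1000·0.1500 = 0.3150 m
robot covers 2.1000·4.2000 − ½·0.5000·4.2000² = 4.4100 m while stopping
human closes 1.4000·4.3500 = 6.0900 m
residual clearance needed = 0.2000+0.0150+0.1000 = 0.3150 m
sum ≈ 0.3150+4.4100+6.0900+0.3150 ≈ 11.1300 m = S ✓

v_R_max = 21/10 m/s = 2.1000 m/s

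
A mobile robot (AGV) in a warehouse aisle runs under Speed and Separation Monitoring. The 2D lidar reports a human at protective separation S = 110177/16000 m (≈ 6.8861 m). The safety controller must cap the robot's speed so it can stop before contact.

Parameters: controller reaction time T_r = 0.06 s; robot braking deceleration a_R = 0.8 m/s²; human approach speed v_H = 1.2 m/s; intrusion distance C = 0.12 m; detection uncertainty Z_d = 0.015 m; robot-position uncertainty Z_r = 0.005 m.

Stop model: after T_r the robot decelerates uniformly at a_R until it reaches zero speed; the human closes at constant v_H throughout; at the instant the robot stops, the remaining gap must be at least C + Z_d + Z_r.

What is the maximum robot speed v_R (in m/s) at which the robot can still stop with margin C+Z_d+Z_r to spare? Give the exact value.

quadratic (5/8)·v² + (39/25)·v + (-21357/3200) = 0
  disc = (39/25)² − 4·(5/8)·(-21357/3200) = 3059001/160000 ; √disc = 1749/400
  v_R = (−(39/25) + 1749/400) / (2·(5/8)) = 9/4 m/s
check:
T_s = v_R/a_R = (9/4)/(4/5) = 2.8125 s
robot in T_r: 2.2500·0.0600 = 0.1350 m
robot covers 2.2500·2.8125 − ½·0.8000·2.8125² = 3.1641 m while stopping
person approaches 1.2000·(0.0600+2.8125) = 3.4470 m
C+Z_d+Z_r = 0.1200+0.0150+0.0050 = 0.1400 m
sum ≈ 0.1350+3.1641+3.4470+0.1400 ≈ 6.8861 m = S ✓

v_R_max = 9/4 m/s = 2.2500 m/s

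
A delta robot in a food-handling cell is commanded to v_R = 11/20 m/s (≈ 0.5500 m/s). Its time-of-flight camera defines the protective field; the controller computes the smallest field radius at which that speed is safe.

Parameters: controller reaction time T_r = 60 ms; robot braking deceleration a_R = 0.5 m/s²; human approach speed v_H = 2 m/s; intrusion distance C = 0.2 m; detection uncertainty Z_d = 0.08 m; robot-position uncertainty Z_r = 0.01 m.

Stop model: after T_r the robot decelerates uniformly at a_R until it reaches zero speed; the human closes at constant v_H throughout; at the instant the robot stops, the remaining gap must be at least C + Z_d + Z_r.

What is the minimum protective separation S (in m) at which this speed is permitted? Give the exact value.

T_s = v_R/a_R = (11/20)/(1/2) = 1.1000 s
reaction-phase robot travel = 0.5500·0.0600 = 0.0330 m
robot under decel: 0.5500²/(2·0.5000) = 0.3025 m
human over T_r+T_s: 2.0000·(0.0600+1.1000) = 2.3200 m
residual clearance needed = 0.2000+0.0800+0.0100 = 0.2900 m
S_min ≈ 0.0330+0.3025+2.3200+0.2900  ⇒  S_min = 5891/2000 m

S_min = 5891/2000 m = 2.9455 m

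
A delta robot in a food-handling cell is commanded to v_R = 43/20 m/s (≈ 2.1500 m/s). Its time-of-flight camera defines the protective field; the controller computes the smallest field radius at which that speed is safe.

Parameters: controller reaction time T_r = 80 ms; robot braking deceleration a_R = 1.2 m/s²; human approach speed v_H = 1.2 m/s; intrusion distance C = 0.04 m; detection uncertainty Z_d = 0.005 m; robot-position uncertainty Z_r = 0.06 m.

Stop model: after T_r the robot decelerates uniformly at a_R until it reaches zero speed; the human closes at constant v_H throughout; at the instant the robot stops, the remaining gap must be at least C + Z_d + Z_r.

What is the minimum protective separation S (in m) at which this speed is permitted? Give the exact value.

S_min = 106777/24000 m = 4.4490 m

braking lasts T_s = (43/20)/(6/5) = 1.7917 s
robot covers v_R·T_r = 2.1500·0.0800 = 0.1720 m before braking
robot covers 2.1500·1.7917 − ½·1.2000·1.7917² = 1.9260 m while stopping
human closes 1.2000·1.8717 = 2.2460 m
margins: 0.0400+0.0050+0.0600 = 0.1050 m
S_min ≈ 0.1720+1.9260+2.2460+0.1050  ⇒  S_min = 106777/24000 m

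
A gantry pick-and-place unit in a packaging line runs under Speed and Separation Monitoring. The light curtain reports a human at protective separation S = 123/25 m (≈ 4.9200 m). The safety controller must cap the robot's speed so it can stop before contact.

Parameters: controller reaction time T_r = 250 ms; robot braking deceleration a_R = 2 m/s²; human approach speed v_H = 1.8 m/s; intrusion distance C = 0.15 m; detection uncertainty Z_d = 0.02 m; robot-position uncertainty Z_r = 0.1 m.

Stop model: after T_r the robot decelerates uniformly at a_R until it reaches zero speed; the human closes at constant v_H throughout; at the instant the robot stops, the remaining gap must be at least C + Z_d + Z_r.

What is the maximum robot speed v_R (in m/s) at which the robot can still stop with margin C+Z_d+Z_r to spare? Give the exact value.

v_R_max = 12/5 m/s = 2.4000 m/s

quadratic (1/4)·v² + (23/20)·v + (-21/5) = 0
  disc = (23/20)² − 4·(1/4)·(-21/5) = 2209/400 ; √disc = 47/20
  v_R = (−(23/20) + 47/20) / (2·(1/4)) = 12/5 m/s
check:
T_s = v_R/a_R = (12/5)/2 = 1.2000 s
reaction-phase robot travel = 2.4000·0.2500 = 0.6000 m
robot under decel: 2.4000²/(2·2.0000) = 1.4400 m
person approaches 1.8000·(0.2500+1.2000) = 2.6100 m
C+Z_d+Z_r = 0.1500+0.0200+0.1000 = 0.2700 m
sum ≈ 0.6000+1.4400+2.6100+0.2700 ≈ 4.9200 m = S ✓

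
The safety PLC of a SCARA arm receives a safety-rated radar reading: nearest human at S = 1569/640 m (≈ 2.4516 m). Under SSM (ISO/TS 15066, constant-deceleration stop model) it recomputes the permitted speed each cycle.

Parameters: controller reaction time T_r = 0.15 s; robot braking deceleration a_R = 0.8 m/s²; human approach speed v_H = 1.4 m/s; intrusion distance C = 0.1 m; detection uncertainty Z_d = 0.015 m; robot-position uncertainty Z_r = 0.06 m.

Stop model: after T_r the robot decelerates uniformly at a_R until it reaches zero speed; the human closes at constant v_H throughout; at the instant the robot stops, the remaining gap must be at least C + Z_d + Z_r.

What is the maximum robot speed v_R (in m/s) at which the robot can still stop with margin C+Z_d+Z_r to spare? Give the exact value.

v_R_max = 17/20 m/s = 0.8500 m/s

collect terms ⇒ (5/8)·v_R² + (19/10)·v_R + (-6613/3200) = 0
  disc = (19/10)² − 4·(5/8)·(-6613/3200) = 56169/6400 ; √disc = 237/80
  v_R = (−(19/10) + 237/80) / (2·(5/8)) = 17/20 m/s
check:
stop time T_s = (17/20)/(4/5) = 1.0625 s
robot in T_r: 0.8500·0.1500 = 0.1275 m
robot covers 0.8500·1.0625 − ½·0.8000·1.0625² = 0.4516 m while stopping
human closes 1.4000·1.2125 = 1.6975 m
C+Z_d+Z_r = 0.1000+0.0150+0.0600 = 0.1750 m
sum ≈ 0.1275+0.4516+1.6975+0.1750 ≈ 2.4516 m = S ✓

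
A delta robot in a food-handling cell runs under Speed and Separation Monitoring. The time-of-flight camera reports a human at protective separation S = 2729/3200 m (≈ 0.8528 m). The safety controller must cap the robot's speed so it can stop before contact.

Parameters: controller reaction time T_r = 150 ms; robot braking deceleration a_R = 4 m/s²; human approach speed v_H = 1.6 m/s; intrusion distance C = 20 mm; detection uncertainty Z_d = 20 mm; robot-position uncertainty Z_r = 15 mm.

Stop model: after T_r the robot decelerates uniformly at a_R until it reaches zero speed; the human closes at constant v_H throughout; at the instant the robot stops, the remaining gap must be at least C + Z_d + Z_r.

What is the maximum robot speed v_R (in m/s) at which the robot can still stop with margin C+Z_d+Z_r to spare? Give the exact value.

v_R_max = 17/20 m/s = 0.8500 m/s

collect terms ⇒ (1/8)·v_R² + (11/20)·v_R + (-357/640) = 0
  disc = (11/20)² − 4·(1/8)·(-357/640) = 3721/6400 ; √disc = 61/80
  v_R = (−(11/20) + 61/80) / (2·(1/8)) = 17/20 m/s
check:
T_s = v_R/a_R = (17/20)/4 = 0.2125 s
robot in T_r: 0.8500·0.1500 = 0.1275 m
robot covers 0.8500·0.2125 − ½·4.0000·0.2125² = 0.0903 m while stopping
human closes 1.6000·0.3625 = 0.5800 m
residual clearance needed = 0.0200+0.0200+0.0150 = 0.0550 m
sum ≈ 0.1275+0.0903+0.5800+0.0550 ≈ 0.8528 m = S ✓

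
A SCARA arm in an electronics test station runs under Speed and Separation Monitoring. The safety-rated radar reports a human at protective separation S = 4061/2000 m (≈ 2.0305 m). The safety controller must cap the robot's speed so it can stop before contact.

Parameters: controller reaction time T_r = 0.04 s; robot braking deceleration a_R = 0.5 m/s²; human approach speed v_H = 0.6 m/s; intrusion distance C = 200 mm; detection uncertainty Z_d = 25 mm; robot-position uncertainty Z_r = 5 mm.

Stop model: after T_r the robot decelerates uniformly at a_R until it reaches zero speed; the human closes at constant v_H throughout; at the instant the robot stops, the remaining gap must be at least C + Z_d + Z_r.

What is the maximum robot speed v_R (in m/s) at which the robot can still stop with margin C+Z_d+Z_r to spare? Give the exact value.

v_R_max = 17/20 m/s = 0.8500 m/s

at the boundary: (1)·v² + (31/25)·v + (-3553/2000) = 0
  disc = (31/25)² − 4·(1)·(-3553/2000) = 21609/2500 ; √disc = 147/50
  v_R = (−(31/25) + 147/50) / (2·(1)) = 17/20 m/s
check:
braking lasts T_s = (17/20)/(1/2) = 1.7000 s
robot covers v_R·T_r = 0.8500·0.0400 = 0.0340 m before braking
robot covers 0.8500·1.7000 − ½·0.5000·1.7000² = 0.7225 m while stopping
human closes 0.6000·1.7400 = 1.0440 m
residual clearance needed = 0.2000+0.0250+0.0050 = 0.2300 m
sum ≈ 0.0340+0.7225+1.0440+0.2300 ≈ 2.0305 m = S ✓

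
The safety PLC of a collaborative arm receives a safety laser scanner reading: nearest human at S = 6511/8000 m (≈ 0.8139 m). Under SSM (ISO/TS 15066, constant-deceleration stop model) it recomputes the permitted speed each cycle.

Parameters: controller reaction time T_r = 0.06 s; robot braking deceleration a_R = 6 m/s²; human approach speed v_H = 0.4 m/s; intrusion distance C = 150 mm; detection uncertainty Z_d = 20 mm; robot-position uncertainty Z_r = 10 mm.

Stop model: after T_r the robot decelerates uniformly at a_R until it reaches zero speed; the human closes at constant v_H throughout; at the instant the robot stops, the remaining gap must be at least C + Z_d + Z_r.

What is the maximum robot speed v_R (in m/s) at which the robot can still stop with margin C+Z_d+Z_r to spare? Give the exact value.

at the boundary: (1/12)·v² + (19/150)·v + (-4879/8000) = 0
  disc = (19/150)² − 4·(1/12)·(-4879/8000) = 78961/360000 ; √disc = 281/600
  v_R = (−(19/150) + 281/600) / (2·(1/12)) = 41/20 m/s
check:
T_s = v_R/a_R = (41/20)/6 = 0.3417 s
robot covers v_R·T_r = 2.0500·0.0600 = 0.1230 m before braking
braking distance = 2.0500²/(2·6.0000) = 0.3502 m
human closes 0.4000·0.4017 = 0.1607 m
residual clearance needed = 0.1500+0.0200+0.0100 = 0.1800 m
sum ≈ 0.1230+0.3502+0.1607+0.1800 ≈ 0.8139 m = S ✓

v_R_max = 41/20 m/s = 2.0500 m/s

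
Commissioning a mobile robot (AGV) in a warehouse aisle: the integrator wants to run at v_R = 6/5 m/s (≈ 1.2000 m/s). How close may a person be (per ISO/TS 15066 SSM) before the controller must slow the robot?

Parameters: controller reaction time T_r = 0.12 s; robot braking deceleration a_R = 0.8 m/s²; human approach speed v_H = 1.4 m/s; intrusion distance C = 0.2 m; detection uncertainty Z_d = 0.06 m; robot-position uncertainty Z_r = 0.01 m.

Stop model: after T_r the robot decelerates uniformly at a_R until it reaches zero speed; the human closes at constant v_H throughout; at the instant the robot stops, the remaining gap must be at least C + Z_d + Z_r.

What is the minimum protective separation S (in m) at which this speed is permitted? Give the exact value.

S_min = 1791/500 m = 3.5820 m

stop time T_s = (6/5)/(4/5) = 1.5000 s
robot covers v_R·T_r = 1.2000·0.1200 = 0.1440 m before braking
robot under decel: 1.2000²/(2·0.8000) = 0.9000 m
person approaches 1.4000·(0.1200+1.5000) = 2.2680 m
margins: 0.2000+0.0600+0.0100 = 0.2700 m
S_min ≈ 0.1440+0.9000+2.2680+0.2700  ⇒  S_min = 1791/500 m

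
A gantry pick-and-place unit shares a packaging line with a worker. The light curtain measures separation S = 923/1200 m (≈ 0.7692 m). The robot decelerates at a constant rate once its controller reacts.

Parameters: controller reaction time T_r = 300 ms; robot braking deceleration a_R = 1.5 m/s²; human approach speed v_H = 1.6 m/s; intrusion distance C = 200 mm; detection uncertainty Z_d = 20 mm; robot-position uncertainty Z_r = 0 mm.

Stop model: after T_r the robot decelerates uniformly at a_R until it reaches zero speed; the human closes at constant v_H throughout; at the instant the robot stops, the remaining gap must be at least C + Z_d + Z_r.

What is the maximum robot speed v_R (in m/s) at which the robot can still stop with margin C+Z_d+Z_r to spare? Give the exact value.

v_R_max = 1/20 m/s = 0.0500 m/s

collect terms ⇒ (1/3)·v_R² + (41/30)·v_R + (-83/1200) = 0
  disc = (41/30)² − 4·(1/3)·(-83/1200) = 49/25 ; √disc = 7/5
  v_R = (−(41/30) + 7/5) / (2·(1/3)) = 1/20 m/s
check:
stop time T_s = (1/20)/(3/2) = 0.0333 s
reaction-phase robot travel = 0.0500·0.3000 = 0.0150 m
robot under decel: 0.0500²/(2·1.5000) = 0.0008 m
human closes 1.6000·0.3333 = 0.5333 m
C+Z_d+Z_r = 0.2000+0.0200+0.0000 = 0.2200 m
sum ≈ 0.0150+0.0008+0.5333+0.2200 ≈ 0.7692 m = S ✓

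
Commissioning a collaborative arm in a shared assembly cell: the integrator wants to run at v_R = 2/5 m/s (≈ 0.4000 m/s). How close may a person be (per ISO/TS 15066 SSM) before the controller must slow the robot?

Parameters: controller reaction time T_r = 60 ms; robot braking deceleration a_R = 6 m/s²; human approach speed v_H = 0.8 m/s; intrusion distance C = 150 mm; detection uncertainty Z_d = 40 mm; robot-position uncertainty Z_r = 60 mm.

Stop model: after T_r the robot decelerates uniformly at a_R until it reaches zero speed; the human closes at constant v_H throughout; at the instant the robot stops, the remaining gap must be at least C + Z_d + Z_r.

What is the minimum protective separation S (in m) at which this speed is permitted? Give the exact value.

S_min = 583/1500 m = 0.3887 m

stop time T_s = (2/5)/6 = 0.0667 s
robot covers v_R·T_r = 0.4000·0.0600 = 0.0240 m before braking
braking distance = 0.4000²/(2·6.0000) = 0.0133 m
human closes 0.8000·0.1267 = 0.1013 m
residual clearance needed = 0.1500+0.0400+0.0600 = 0.2500 m
S_min ≈ 0.0240+0.0133+0.1013+0.2500  ⇒  S_min = 583/1500 m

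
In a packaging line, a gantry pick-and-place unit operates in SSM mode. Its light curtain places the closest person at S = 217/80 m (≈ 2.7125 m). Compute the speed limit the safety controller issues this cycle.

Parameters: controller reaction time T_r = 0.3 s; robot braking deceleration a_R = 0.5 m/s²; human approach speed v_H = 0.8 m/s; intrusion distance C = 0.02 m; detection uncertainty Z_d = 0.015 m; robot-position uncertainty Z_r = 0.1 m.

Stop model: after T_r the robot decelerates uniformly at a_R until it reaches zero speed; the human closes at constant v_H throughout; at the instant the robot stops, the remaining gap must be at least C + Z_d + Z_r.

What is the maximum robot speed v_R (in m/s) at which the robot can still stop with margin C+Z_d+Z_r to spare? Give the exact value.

v_R_max = 17/20 m/s = 0.8500 m/s

collect terms ⇒ (1)·v_R² + (19/10)·v_R + (-187/80) = 0
  disc = (19/10)² − 4·(1)·(-187/80) = 324/25 ; √disc = 18/5
  v_R = (−(19/10) + 18/5) / (2·(1)) = 17/20 m/s
check:
stop time T_s = (17/20)/(1/2) = 1.7000 s
robot in T_r: 0.8500·0.3000 = 0.2550 m
robot covers 0.8500·1.7000 − ½·0.5000·1.7000² = 0.7225 m while stopping
human closes 0.8000·2.0000 = 1.6000 m
residual clearance needed = 0.0200+0.0150+0.1000 = 0.1350 m
sum ≈ 0.2550+0.7225+1.6000+0.1350 ≈ 2.7125 m = S ✓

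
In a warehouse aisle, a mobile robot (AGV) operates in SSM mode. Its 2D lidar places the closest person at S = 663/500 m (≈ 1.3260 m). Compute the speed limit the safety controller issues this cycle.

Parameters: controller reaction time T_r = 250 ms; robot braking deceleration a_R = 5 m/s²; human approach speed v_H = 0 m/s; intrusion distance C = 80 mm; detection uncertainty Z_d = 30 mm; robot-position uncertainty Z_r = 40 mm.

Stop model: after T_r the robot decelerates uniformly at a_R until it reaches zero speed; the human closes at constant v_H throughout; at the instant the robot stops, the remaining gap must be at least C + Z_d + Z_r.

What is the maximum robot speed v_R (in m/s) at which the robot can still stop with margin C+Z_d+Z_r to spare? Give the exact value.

collect terms ⇒ (1/10)·v_R² + (1/4)·v_R + (-147/125) = 0
  disc = (1/4)² − 4·(1/10)·(-147/125) = 5329/10000 ; √disc = 73/100
  v_R = (−(1/4) + 73/100) / (2·(1/10)) = 12/5 m/s
check:
stop time T_s = (12/5)/5 = 0.4800 s
robot in T_r: 2.4000·0.2500 = 0.6000 m
robot under decel: 2.4000²/(2·5.0000) = 0.5760 m
human over T_r+T_s: 0.0000·(0.2500+0.4800) = 0.0000 m
C+Z_d+Z_r = 0.0800+0.0300+0.0400 = 0.1500 m
sum ≈ 0.6000+0.5760+0.0000+0.1500 ≈ 1.3260 m = S ✓

v_R_max = 12/5 m/s = 2.4000 m/s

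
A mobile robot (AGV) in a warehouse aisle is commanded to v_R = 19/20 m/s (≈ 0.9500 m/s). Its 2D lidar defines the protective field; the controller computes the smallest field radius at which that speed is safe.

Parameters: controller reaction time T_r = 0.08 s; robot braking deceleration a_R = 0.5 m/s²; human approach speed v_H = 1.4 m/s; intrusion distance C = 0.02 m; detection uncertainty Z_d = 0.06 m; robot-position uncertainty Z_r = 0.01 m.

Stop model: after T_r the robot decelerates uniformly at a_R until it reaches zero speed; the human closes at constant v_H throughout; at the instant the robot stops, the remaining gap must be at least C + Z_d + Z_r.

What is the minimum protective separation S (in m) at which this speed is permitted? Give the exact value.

braking lasts T_s = (19/20)/(1/2) = 1.9000 s
reaction-phase robot travel = 0.9500·0.0800 = 0.0760 m
braking distance = 0.9500²/(2·0.5000) = 0.9025 m
human over T_r+T_s: 1.4000·(0.0800+1.9000) = 2.7720 m
margins: 0.0200+0.0600+0.0100 = 0.0900 m
S_min ≈ 0.0760+0.9025+2.7720+0.0900  ⇒  S_min = 7681/2000 m

S_min = 7681/2000 m = 3.8405 m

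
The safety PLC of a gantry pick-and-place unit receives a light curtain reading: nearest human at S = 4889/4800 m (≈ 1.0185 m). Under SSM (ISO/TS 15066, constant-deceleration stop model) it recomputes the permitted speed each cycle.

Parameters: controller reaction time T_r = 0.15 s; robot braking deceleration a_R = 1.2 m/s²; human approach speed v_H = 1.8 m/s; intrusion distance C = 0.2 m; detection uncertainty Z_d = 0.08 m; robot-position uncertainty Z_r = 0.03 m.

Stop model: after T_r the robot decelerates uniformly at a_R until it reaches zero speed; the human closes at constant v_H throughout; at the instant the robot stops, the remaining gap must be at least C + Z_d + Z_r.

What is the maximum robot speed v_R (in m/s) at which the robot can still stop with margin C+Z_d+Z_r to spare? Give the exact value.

v_R_max = 1/4 m/s = 0.2500 m/s

quadratic (5/12)·v² + (33/20)·v + (-421/960) = 0
  disc = (33/20)² − 4·(5/12)·(-421/960) = 49729/14400 ; √disc = 223/120
  v_R = (−(33/20) + 223/120) / (2·(5/12)) = 1/4 m/s
check:
stop time T_s = (1/4)/(6/5) = 0.2083 s
robot covers v_R·T_r = 0.2500·0.1500 = 0.0375 m before braking
robot under decel: 0.2500²/(2·1.2000) = 0.0260 m
human closes 1.8000·0.3583 = 0.6450 m
C+Z_d+Z_r = 0.2000+0.0800+0.0300 = 0.3100 m
sum ≈ 0.0375+0.0260+0.6450+0.3100 ≈ 1.0185 m = S ✓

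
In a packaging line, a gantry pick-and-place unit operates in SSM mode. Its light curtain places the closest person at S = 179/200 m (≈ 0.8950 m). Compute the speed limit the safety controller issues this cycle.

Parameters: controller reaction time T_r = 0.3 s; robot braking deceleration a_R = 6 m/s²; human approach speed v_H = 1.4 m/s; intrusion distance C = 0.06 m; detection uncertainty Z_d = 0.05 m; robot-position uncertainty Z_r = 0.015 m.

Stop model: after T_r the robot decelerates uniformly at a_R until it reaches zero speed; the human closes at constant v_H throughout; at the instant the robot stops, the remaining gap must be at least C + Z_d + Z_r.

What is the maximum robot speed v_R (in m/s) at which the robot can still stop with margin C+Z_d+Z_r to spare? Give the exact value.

v_R_max = 3/5 m/s = 0.6000 m/s

quadratic (1/12)·v² + (8/15)·v + (-7/20) = 0
  disc = (8/15)² − 4·(1/12)·(-7/20) = 361/900 ; √disc = 19/30
  v_R = (−(8/15) + 19/30) / (2·(1/12)) = 3/5 m/s
check:
stop time T_s = (3/5)/6 = 0.1000 s
reaction-phase robot travel = 0.6000·0.3000 = 0.1800 m
robot covers 0.6000·0.1000 − ½·6.0000·0.1000² = 0.0300 m while stopping
person approaches 1.4000·(0.3000+0.1000) = 0.5600 m
residual clearance needed = 0.0600+0.0500+0.0150 = 0.1250 m
sum ≈ 0.1800+0.0300+0.5600+0.1250 ≈ 0.8950 m = S ✓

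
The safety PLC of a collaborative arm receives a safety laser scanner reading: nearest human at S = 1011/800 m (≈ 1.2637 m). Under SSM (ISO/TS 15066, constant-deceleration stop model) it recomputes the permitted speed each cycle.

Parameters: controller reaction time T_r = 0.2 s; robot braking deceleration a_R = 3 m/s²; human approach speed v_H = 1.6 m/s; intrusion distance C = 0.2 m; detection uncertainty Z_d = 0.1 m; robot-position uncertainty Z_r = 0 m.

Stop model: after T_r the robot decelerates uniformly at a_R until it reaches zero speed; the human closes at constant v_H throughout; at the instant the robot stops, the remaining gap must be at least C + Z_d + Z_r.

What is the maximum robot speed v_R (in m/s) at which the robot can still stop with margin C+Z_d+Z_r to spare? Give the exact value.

v_R_max = 3/4 m/s = 0.7500 m/s

at the boundary: (1/6)·v² + (11/15)·v + (-103/160) = 0
  disc = (11/15)² − 4·(1/6)·(-103/160) = 3481/3600 ; √disc = 59/60
  v_R = (−(11/15) + 59/60) / (2·(1/6)) = 3/4 m/s
check:
T_s = v_R/a_R = (3/4)/3 = 0.2500 s
robot covers v_R·T_r = 0.7500·0.2000 = 0.1500 m before braking
robot under decel: 0.7500²/(2·3.0000) = 0.0938 m
human closes 1.6000·0.4500 = 0.7200 m
residual clearance needed = 0.2000+0.1000+0.0000 = 0.3000 m
sum ≈ 0.1500+0.0938+0.7200+0.3000 ≈ 1.2637 m = S ✓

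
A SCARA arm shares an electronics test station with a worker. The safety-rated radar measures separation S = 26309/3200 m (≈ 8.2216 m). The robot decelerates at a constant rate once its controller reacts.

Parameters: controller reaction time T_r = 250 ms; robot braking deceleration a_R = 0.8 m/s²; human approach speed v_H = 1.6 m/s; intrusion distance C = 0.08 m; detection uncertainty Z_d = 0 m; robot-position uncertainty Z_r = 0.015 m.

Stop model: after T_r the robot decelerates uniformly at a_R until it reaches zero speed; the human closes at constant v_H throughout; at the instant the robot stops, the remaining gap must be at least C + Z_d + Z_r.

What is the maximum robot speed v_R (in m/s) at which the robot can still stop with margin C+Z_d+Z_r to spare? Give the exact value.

collect terms ⇒ (5/8)·v_R² + (9/4)·v_R + (-989/128) = 0
  disc = (9/4)² − 4·(5/8)·(-989/128) = 6241/256 ; √disc = 79/16
  v_R = (−(9/4) + 79/16) / (2·(5/8)) = 43/20 m/s
check:
stop time T_s = (43/20)/(4/5) = 2.6875 s
robot covers v_R·T_r = 2.1500·0.2500 = 0.5375 m before braking
braking distance = 2.1500²/(2·0.8000) = 2.8891 m
person approaches 1.6000·(0.2500+2.6875) = 4.7000 m
margins: 0.0800+0.0000+0.0150 = 0.0950 m
sum ≈ 0.5375+2.8891+4.7000+0.0950 ≈ 8.2216 m = S ✓

v_R_max = 43/20 m/s = 2.1500 m/s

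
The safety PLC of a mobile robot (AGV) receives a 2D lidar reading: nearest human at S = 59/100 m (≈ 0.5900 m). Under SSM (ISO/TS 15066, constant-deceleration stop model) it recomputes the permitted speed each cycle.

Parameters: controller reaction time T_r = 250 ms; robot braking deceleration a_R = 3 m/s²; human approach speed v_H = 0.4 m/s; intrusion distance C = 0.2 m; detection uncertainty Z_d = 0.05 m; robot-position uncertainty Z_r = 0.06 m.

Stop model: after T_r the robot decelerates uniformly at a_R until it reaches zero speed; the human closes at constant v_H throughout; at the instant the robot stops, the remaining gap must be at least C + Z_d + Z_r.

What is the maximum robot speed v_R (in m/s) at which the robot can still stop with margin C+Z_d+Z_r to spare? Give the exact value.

quadratic (1/6)·v² + (23/60)·v + (-9/50) = 0
  disc = (23/60)² − 4·(1/6)·(-9/50) = 961/3600 ; √disc = 31/60
  v_R = (−(23/60) + 31/60) / (2·(1/6)) = 2/5 m/s
check:
braking lasts T_s = (2/5)/3 = 0.1333 s
reaction-phase robot travel = 0.4000·0.2500 = 0.1000 m
robot covers 0.4000·0.1333 − ½·3.0000·0.1333² = 0.0267 m while stopping
human over T_r+T_s: 0.4000·(0.2500+0.1333) = 0.1533 m
C+Z_d+Z_r = 0.2000+0.0500+0.0600 = 0.3100 m
sum ≈ 0.1000+0.0267+0.1533+0.3100 ≈ 0.5900 m = S ✓

v_R_max = 2/5 m/s = 0.4000 m/s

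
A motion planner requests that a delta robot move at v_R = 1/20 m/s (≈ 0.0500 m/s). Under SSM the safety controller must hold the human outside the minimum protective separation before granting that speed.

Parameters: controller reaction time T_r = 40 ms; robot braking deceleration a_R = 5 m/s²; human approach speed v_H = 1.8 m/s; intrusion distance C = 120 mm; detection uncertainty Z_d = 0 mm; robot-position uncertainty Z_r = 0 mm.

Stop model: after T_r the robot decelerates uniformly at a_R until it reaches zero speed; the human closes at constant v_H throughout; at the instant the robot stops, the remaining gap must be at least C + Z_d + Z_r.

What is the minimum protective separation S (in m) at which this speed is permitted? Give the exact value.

S_min = 849/4000 m = 0.2122 m

braking lasts T_s = (1/20)/5 = 0.0100 s
reaction-phase robot travel = 0.0500·0.0400 = 0.0020 m
robot covers 0.0500·0.0100 − ½·5.0000·0.0100² = 0.0003 m while stopping
person approaches 1.8000·(0.0400+0.0100) = 0.0900 m
C+Z_d+Z_r = 0.1200+0.0000+0.0000 = 0.1200 m
S_min ≈ 0.0020+0.0003+0.0900+0.1200  ⇒  S_min = 849/4000 m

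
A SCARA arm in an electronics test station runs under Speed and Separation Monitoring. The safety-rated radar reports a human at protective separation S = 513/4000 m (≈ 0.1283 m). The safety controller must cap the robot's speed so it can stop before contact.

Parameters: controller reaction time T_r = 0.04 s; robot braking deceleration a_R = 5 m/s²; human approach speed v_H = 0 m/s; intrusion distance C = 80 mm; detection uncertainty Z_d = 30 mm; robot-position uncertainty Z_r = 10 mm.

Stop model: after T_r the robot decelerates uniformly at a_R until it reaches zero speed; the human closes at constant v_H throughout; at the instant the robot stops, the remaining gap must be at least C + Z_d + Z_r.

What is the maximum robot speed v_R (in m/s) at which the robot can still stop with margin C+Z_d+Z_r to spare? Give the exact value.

v_R_max = 3/20 m/s = 0.1500 m/s

quadratic (1/10)·v² + (1/25)·v + (-33/4000) = 0
  disc = (1/25)² − 4·(1/10)·(-33/4000) = 49/10000 ; √disc = 7/100
  v_R = (−(1/25) + 7/100) / (2·(1/10)) = 3/20 m/s
check:
braking lasts T_s = (3/20)/5 = 0.0300 s
reaction-phase robot travel = 0.1500·0.0400 = 0.0060 m
robot covers 0.1500·0.0300 − ½·5.0000·0.0300² = 0.0022 m while stopping
human over T_r+T_s: 0.0000·(0.0400+0.0300) = 0.0000 m
C+Z_d+Z_r = 0.0800+0.0300+0.0100 = 0.1200 m
sum ≈ 0.0060+0.0022+0.0000+0.1200 ≈ 0.1283 m = S ✓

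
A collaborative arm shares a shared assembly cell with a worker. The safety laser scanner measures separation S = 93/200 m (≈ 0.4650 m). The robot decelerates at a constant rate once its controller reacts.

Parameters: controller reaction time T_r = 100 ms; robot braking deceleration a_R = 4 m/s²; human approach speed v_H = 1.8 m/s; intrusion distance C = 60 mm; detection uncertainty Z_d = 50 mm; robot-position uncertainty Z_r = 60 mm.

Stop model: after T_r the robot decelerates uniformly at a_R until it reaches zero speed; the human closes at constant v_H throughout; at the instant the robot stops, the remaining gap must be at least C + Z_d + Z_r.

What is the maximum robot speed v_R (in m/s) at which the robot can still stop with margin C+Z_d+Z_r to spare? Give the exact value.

at the boundary: (1/8)·v² + (11/20)·v + (-23/200) = 0
  disc = (11/20)² − 4·(1/8)·(-23/200) = 9/25 ; √disc = 3/5
  v_R = (−(11/20) + 3/5) / (2·(1/8)) = 1/5 m/s
check:
stop time T_s = (1/5)/4 = 0.0500 s
robot in T_r: 0.2000·0.1000 = 0.0200 m
braking distance = 0.2000²/(2·4.0000) = 0.0050 m
person approaches 1.8000·(0.1000+0.0500) = 0.2700 m
C+Z_d+Z_r = 0.0600+0.0500+0.0600 = 0.1700 m
sum ≈ 0.0200+0.0050+0.2700+0.1700 ≈ 0.4650 m = S ✓

v_R_max = 1/5 m/s = 0.2000 m/s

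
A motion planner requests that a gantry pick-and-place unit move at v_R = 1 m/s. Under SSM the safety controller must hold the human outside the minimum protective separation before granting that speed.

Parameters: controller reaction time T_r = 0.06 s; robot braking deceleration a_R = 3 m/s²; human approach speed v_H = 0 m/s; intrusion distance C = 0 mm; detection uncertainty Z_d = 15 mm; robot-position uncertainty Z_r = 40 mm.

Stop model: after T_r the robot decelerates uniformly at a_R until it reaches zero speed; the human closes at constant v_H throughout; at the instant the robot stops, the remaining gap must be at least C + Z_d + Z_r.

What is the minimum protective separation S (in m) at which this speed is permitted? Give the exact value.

braking lasts T_s = 1/3 = 0.3333 s
reaction-phase robot travel = 1.0000·0.0600 = 0.0600 m
braking distance = 1.0000²/(2·3.0000) = 0.1667 m
person approaches 0.0000·(0.0600+0.3333) = 0.0000 m
C+Z_d+Z_r = 0.0000+0.0150+0.0400 = 0.0550 m
S_min ≈ 0.0600+0.1667+0.0000+0.0550  ⇒  S_min = 169/600 m

S_min = 169/600 m = 0.2817 m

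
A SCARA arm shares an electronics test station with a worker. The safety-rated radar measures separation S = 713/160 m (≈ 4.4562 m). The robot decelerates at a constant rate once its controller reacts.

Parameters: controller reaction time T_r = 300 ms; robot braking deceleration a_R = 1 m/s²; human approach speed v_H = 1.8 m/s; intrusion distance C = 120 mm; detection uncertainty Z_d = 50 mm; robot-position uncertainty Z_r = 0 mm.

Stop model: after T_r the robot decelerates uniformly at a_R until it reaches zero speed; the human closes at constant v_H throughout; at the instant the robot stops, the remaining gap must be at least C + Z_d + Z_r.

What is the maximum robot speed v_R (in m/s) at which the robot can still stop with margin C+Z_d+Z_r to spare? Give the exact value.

quadratic (1/2)·v² + (21/10)·v + (-2997/800) = 0
  disc = (21/10)² − 4·(1/2)·(-2997/800) = 4761/400 ; √disc = 69/20
  v_R = (−(21/10) + 69/20) / (2·(1/2)) = 27/20 m/s
check:
braking lasts T_s = (27/20)/1 = 1.3500 s
robot covers v_R·T_r = 1.3500·0.3000 = 0.4050 m before braking
robot covers 1.3500·1.3500 − ½·1.0000·1.3500² = 0.9113 m while stopping
human closes 1.8000·1.6500 = 2.9700 m
residual clearance needed = 0.1200+0.0500+0.0000 = 0.1700 m
sum ≈ 0.4050+0.9113+2.9700+0.1700 ≈ 4.4562 m = S ✓

v_R_max = 27/20 m/s = 1.3500 m/s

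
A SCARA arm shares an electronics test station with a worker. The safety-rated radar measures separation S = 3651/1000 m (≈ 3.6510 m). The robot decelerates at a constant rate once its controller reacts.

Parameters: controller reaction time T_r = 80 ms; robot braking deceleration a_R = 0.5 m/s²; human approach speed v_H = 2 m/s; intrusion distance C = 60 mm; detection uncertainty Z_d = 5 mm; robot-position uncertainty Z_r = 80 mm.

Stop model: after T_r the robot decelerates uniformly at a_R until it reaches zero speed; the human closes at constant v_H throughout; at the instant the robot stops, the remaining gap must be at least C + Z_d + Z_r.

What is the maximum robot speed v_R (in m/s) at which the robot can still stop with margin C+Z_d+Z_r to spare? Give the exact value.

v_R_max = 7/10 m/s = 0.7000 m/s

collect terms ⇒ (1)·v_R² + (102/25)·v_R + (-1673/500) = 0
  disc = (102/25)² − 4·(1)·(-1673/500) = 18769/625 ; √disc = 137/25
  v_R = (−(102/25) + 137/25) / (2·(1)) = 7/10 m/s
check:
T_s = v_R/a_R = (7/10)/(1/2) = 1.4000 s
robot in T_r: 0.7000·0.0800 = 0.0560 m
robot covers 0.7000·1.4000 − ½·0.5000·1.4000² = 0.4900 m while stopping
human over T_r+T_s: 2.0000·(0.0800+1.4000) = 2.9600 m
residual clearance needed = 0.0600+0.0050+0.0800 = 0.1450 m
sum ≈ 0.0560+0.4900+2.9600+0.1450 ≈ 3.6510 m = S ✓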